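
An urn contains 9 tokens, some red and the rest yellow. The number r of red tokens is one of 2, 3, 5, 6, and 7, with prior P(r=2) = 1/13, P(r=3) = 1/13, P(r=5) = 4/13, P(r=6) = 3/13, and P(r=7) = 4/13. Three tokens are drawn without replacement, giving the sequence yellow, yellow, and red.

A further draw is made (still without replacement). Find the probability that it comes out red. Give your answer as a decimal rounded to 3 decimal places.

0.606

For each hypothesis, P(data | H) works out to: P(data | r = 2) = (7/9)(6/8)(2/7) = 0.16667; P(data | r = 3) = (6/9)(5/8)(3/7) = 0.17857; P(data | r = 5) = (4/9)(3/8)(5/7) = 0.11905; P(data | r = 6) = (3/9)(2/8)(6/7) = 0.071429; P(data | r = 7) = (2/9)(1/8)(7/7) = 0.027778.
Weighting by the prior gives 1/13 · 0.16667 = 0.012821, 1/13 · 0.17857 = 0.013736, 4/13 · 0.11905 = 0.03663, 3/13 · 0.071429 = 0.016484, 4/13 · 0.027778 = 0.008547; summing to 0.088217.
Dividing through by the total gives posterior P(r = 2 | data) = 0.14533, P(r = 3 | data) = 0.15571, P(r = 5 | data) = 0.41522, P(r = 6 | data) = 0.18685, P(r = 7 | data) = 0.096886.
Averaging over the posterior, P(red next | data) = (1/6)(0.14533) + (1/3)(0.15571) + (2/3)(0.41522) + (5/6)(0.18685) + (1)(0.096886) = 0.60554.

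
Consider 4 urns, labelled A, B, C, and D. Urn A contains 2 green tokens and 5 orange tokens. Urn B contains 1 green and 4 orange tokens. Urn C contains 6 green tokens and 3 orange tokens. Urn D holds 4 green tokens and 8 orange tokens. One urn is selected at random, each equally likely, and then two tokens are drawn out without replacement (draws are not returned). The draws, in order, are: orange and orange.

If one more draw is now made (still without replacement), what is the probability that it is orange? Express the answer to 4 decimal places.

0.6012

The likelihood of the observed sequence under each hypothesis: P(data | urn A) = (5/7)(4/6) = 0.47619; P(data | urn B) = (4/5)(3/4) = 0.6; P(data | urn C) = (3/9)(2/8) = 0.083333; P(data | urn D) = (8/12)(7/11) = 0.42424.
Multiplying each by its prior: 1/4 · 0.47619 = 0.11905, 1/4 · 0.6 = 0.15, 1/4 · 0.083333 = 0.020833, 1/4 · 0.42424 = 0.10606; these sum to 0.39594.
Normalising, the posterior is P(urn A | data) = 0.30067, P(urn B | data) = 0.37884, P(urn C | data) = 0.052617, P(urn D | data) = 0.26787.
The predictive probability is P(orange next | data) = (3/5)(0.30067) + (2/3)(0.37884) + (1/7)(0.052617) + (3/5)(0.26787) = 0.6012.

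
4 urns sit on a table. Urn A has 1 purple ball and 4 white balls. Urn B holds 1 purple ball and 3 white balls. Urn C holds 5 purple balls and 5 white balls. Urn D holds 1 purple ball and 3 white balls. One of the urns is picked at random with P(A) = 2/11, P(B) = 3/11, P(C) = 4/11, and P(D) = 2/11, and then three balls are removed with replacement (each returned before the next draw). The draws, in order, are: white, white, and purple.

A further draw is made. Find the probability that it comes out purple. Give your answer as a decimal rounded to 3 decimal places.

Compute the likelihood of the observed sequence for each case: P(data | urn A) = (4/5)(4/5)(1/5) = 0.128; P(data | urn B) = (3/4)(3/4)(1/4) = 0.14062; P(data | urn C) = (5/10)(5/10)(5/10) = 0.125; P(data | urn D) = (3/4)(3/4)(1/4) = 0.14062.
Multiplying each by its prior: 2/11 · 0.128 = 0.023273, 3/11 · 0.14062 = 0.038352, 4/11 · 0.125 = 0.045455, 2/11 · 0.14062 = 0.025568; with total 0.13265.
Dividing through by the total gives posterior P(urn A | data) = 0.17545, P(urn B | data) = 0.28913, P(urn C | data) = 0.34267, P(urn D | data) = 0.19275.
So P(purple next | data) = Σ P(purple next | H) P(H | data) = (1/5)(0.17545) + (1/4)(0.28913) + (1/2)(0.34267) + (1/4)(0.19275) = 0.3269.

0.327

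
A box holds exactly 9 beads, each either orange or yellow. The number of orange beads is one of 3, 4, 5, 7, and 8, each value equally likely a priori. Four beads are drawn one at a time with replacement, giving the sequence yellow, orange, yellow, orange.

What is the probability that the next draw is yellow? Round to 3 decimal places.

The likelihood of the observed sequence under each hypothesis: P(data | r = 3) = (6/9)(3/9)(6/9)(3/9) = 0.049383; P(data | r = 4) = (5/9)(4/9)(5/9)(4/9) = 0.060966; P(data | r = 5) = (4/9)(5/9)(4/9)(5/9) = 0.060966; P(data | r = 7) = (2/9)(7/9)(2/9)(7/9) = 0.029873; P(data | r = 8) = (1/9)(8/9)(1/9)(8/9) = 0.0097546.
Multiplying each by its prior: 1/5 · 0.049383 = 0.0098765, 1/5 · 0.060966 = 0.012193, 1/5 · 0.060966 = 0.012193, 1/5 · 0.029873 = 0.0059747, 1/5 · 0.0097546 = 0.0019509; summing to 0.042189.
Dividing through by the total gives posterior P(r = 3 | data) = 0.2341, P(r = 4 | data) = 0.28902, P(r = 5 | data) = 0.28902, P(r = 7 | data) = 0.14162, P(r = 8 | data) = 0.046243.
Averaging over the posterior, P(yellow next | data) = (2/3)(0.2341) + (5/9)(0.28902) + (4/9)(0.28902) + (2/9)(0.14162) + (1/9)(0.046243) = 0.4817.

0.482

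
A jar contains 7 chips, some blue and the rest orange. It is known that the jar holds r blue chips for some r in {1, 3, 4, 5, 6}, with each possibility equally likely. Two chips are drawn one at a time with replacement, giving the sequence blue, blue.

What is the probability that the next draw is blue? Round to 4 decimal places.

0.7110

The likelihood of the observed sequence under each hypothesis: P(data | r = 1) = (1/7)(1/7) = 1/49; P(data | r = 3) = (3/7)(3/7) = 9/49; P(data | r = 4) = (4/7)(4/7) = 16/49; P(data | r = 5) = (5/7)(5/7) = 25/49; P(data | r = 6) = (6/7)(6/7) = 36/49.
Multiplying each by its prior: 1/5 · 1/49 = 1/245, 1/5 · 9/49 = 9/245, 1/5 · 16/49 = 16/245, 1/5 · 25/49 = 5/49, 1/5 · 36/49 = 36/245; these sum to 87/245.
The posterior is then P(r = 1 | data) = 1/87, P(r = 3 | data) = 3/29, P(r = 4 | data) = 16/87, P(r = 5 | data) = 25/87, P(r = 6 | data) = 12/29.
The predictive probability is P(blue next | data) = (1/7)(1/87) + (3/7)(3/29) + (4/7)(16/87) + (5/7)(25/87) + (6/7)(12/29) = 433/609.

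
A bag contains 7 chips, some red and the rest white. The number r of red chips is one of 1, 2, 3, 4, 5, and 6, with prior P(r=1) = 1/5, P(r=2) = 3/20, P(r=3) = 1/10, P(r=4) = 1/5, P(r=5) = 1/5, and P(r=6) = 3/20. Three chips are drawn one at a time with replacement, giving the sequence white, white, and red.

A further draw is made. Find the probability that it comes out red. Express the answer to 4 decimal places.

0.4105

Under each hypothesis, the probability of the observed sequence is: P(data | r = 1) = (6/7)(6/7)(1/7) = 0.10496; P(data | r = 2) = (5/7)(5/7)(2/7) = 0.14577; P(data | r = 3) = (4/7)(4/7)(3/7) = 0.13994; P(data | r = 4) = (3/7)(3/7)(4/7) = 0.10496; P(data | r = 5) = (2/7)(2/7)(5/7) = 0.058309; P(data | r = 6) = (1/7)(1/7)(6/7) = 0.017493.
Multiplying each by its prior: 1/5 · 0.10496 = 0.020991, 3/20 · 0.14577 = 0.021866, 1/10 · 0.13994 = 0.013994, 1/5 · 0.10496 = 0.020991, 1/5 · 0.058309 = 0.011662, 3/20 · 0.017493 = 0.0026239; summing to 0.092128.
The posterior is then P(r = 1 | data) = 0.22785, P(r = 2 | data) = 0.23734, P(r = 3 | data) = 0.1519, P(r = 4 | data) = 0.22785, P(r = 5 | data) = 0.12658, P(r = 6 | data) = 0.028481.
The predictive probability is P(red next | data) = (1/7)(0.22785) + (2/7)(0.23734) + (3/7)(0.1519) + (4/7)(0.22785) + (5/7)(0.12658) + (6/7)(0.028481) = 0.41049.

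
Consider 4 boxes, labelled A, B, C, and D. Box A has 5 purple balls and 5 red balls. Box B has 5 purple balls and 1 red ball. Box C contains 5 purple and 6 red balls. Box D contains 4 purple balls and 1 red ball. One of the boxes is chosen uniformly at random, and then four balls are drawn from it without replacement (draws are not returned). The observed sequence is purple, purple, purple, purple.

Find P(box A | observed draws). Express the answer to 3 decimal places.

The likelihood of the observed sequence under each hypothesis: P(data | box A) = (5/10)(4/9)(3/8)(2/7) = 0.02381; P(data | box B) = (5/6)(4/5)(3/4)(2/3) = 0.33333; P(data | box C) = (5/11)(4/10)(3/9)(2/8) = 0.015152; P(data | box D) = (4/5)(3/4)(2/3)(1/2) = 0.2.
The prior-weighted likelihoods are 1/4 · 0.02381 = 0.0059524, 1/4 · 0.33333 = 0.083333, 1/4 · 0.015152 = 0.0037879, 1/4 · 0.2 = 0.05; with total 0.14307.
Therefore the posterior P(box A | data) = (0.0059524) / (0.14307) = 0.041604.

0.042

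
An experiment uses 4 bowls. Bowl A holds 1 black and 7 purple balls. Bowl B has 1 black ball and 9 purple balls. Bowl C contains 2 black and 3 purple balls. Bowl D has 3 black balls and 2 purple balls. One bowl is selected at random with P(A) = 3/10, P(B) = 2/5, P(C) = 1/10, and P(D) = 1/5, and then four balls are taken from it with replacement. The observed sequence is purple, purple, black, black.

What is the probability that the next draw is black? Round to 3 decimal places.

0.414

The likelihood of the observed sequence under each hypothesis: P(data | bowl A) = (7/8)(7/8)(1/8)(1/8) = 0.011963; P(data | bowl B) = (9/10)(9/10)(1/10)(1/10) = 0.0081; P(data | bowl C) = (3/5)(3/5)(2/5)(2/5) = 0.0576; P(data | bowl D) = (2/5)(2/5)(3/5)(3/5) = 0.0576.
Multiplying each by its prior: 3/10 · 0.011963 = 0.0035889, 2/5 · 0.0081 = 0.00324, 1/10 · 0.0576 = 0.00576, 1/5 · 0.0576 = 0.01152; summing to 0.024109.
The posterior is then P(bowl A | data) = 0.14886, P(bowl B | data) = 0.13439, P(bowl C | data) = 0.23892, P(bowl D | data) = 0.47783.
The predictive probability is P(black next | data) = (1/8)(0.14886) + (1/10)(0.13439) + (2/5)(0.23892) + (3/5)(0.47783) = 0.41431.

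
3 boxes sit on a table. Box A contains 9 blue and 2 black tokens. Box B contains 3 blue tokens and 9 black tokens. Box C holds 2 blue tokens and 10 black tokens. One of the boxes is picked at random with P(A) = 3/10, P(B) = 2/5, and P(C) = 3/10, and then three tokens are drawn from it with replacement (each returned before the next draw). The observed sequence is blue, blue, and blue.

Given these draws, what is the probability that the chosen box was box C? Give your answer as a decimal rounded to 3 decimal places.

Compute the likelihood of the observed sequence for each case: P(data | box A) = (9/11)(9/11)(9/11) = 0.54771; P(data | box B) = (3/12)(3/12)(3/12) = 0.015625; P(data | box C) = (2/12)(2/12)(2/12) = 0.0046296.
Weighting by the prior gives 3/10 · 0.54771 = 0.16431, 2/5 · 0.015625 = 0.00625, 3/10 · 0.0046296 = 0.0013889; these sum to 0.17195.
By Bayes' rule, P(box C | data) = (0.0013889) / (0.17195) = 0.0080772.

0.008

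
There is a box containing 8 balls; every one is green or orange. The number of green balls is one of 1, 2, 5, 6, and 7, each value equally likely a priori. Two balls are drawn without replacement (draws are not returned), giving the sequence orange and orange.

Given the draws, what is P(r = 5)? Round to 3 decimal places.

Under each hypothesis, the probability of the observed sequence is: P(data | r = 1) = (7/8)(6/7) = 3/4; P(data | r = 2) = (6/8)(5/7) = 15/28; P(data | r = 5) = (3/8)(2/7) = 3/28; P(data | r = 6) = (2/8)(1/7) = 1/28; P(data | r = 7) = (1/8)(0/7) = 0.
Multiplying each by its prior: 1/5 · 3/4 = 3/20, 1/5 · 15/28 = 3/28, 1/5 · 3/28 = 3/140, 1/5 · 1/28 = 1/140, 1/5 · 0 = 0; with total 2/7.
Therefore the posterior P(r = 5 | data) = (3/140) / (2/7) = 3/40.

0.075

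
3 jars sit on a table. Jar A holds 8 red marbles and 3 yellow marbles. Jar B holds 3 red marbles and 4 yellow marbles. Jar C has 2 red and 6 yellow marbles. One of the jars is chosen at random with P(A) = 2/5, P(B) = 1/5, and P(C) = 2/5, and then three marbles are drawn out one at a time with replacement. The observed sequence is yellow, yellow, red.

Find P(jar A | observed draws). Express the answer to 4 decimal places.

Compute the likelihood of the observed sequence for each case: P(data | jar A) = (3/11)(3/11)(8/11) = 0.054095; P(data | jar B) = (4/7)(4/7)(3/7) = 0.13994; P(data | jar C) = (6/8)(6/8)(2/8) = 0.14062.
Weighting by the prior gives 2/5 · 0.054095 = 0.021638, 1/5 · 0.13994 = 0.027988, 2/5 · 0.14062 = 0.05625; with total 0.10588.
Hence P(jar A | data) = (0.021638) / (0.10588) = 0.20437.

0.2044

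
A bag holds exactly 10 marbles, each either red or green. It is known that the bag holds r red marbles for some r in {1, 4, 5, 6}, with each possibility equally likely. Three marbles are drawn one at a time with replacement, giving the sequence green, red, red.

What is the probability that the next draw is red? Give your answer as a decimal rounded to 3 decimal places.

Under each hypothesis, the probability of the observed sequence is: P(data | r = 1) = (9/10)(1/10)(1/10) = 0.009; P(data | r = 4) = (6/10)(4/10)(4/10) = 0.096; P(data | r = 5) = (5/10)(5/10)(5/10) = 0.125; P(data | r = 6) = (4/10)(6/10)(6/10) = 0.144.
The prior-weighted likelihoods are 1/4 · 0.009 = 0.00225, 1/4 · 0.096 = 0.024, 1/4 · 0.125 = 0.03125, 1/4 · 0.144 = 0.036; these sum to 0.0935.
Normalising, the posterior is P(r = 1 | data) = 0.024064, P(r = 4 | data) = 0.25668, P(r = 5 | data) = 0.33422, P(r = 6 | data) = 0.38503.
The predictive probability is P(red next | data) = (1/10)(0.024064) + (2/5)(0.25668) + (1/2)(0.33422) + (3/5)(0.38503) = 0.50321.

0.503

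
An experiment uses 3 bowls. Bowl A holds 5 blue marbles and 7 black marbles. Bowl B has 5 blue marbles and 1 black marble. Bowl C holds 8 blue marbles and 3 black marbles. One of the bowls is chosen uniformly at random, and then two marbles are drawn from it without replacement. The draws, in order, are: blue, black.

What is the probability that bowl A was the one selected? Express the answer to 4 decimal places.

The likelihood of the observed sequence under each hypothesis: P(data | bowl A) = (5/12)(7/11) = 35/132; P(data | bowl B) = (5/6)(1/5) = 1/6; P(data | bowl C) = (8/11)(3/10) = 12/55.
Weighting by the prior gives 1/3 · 35/132 = 35/396, 1/3 · 1/6 = 1/18, 1/3 · 12/55 = 4/55; these sum to 13/60.
Therefore the posterior P(bowl A | data) = (35/396) / (13/60) = 175/429.

0.4079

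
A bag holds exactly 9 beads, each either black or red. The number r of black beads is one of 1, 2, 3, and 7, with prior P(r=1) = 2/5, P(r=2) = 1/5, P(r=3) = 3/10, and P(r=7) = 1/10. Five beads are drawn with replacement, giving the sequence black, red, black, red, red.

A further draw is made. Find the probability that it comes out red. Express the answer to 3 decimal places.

For each hypothesis, P(data | H) works out to: P(data | r = 1) = (1/9)(8/9)(1/9)(8/9)(8/9) = 0.0086708; P(data | r = 2) = (2/9)(7/9)(2/9)(7/9)(7/9) = 0.023235; P(data | r = 3) = (3/9)(6/9)(3/9)(6/9)(6/9) = 0.032922; P(data | r = 7) = (7/9)(2/9)(7/9)(2/9)(2/9) = 0.0066386.
Multiplying each by its prior: 2/5 · 0.0086708 = 0.0034683, 1/5 · 0.023235 = 0.004647, 3/10 · 0.032922 = 0.0098765, 1/10 · 0.0066386 = 0.00066386; summing to 0.018656.
The posterior is then P(r = 1 | data) = 0.18591, P(r = 2 | data) = 0.24909, P(r = 3 | data) = 0.52941, P(r = 7 | data) = 0.035585.
So P(red next | data) = Σ P(red next | H) P(H | data) = (8/9)(0.18591) + (7/9)(0.24909) + (2/3)(0.52941) + (2/9)(0.035585) = 0.71984.

0.720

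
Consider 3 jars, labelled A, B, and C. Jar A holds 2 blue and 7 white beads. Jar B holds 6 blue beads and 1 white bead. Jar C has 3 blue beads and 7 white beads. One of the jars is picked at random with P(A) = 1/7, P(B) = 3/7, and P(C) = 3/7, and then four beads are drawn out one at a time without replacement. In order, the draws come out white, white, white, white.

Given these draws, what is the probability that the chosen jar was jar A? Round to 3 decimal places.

The likelihood of the observed sequence under each hypothesis: P(data | jar A) = (7/9)(6/8)(5/7)(4/6) = 5/18; P(data | jar B) = (1/7)(0/6) = 0; P(data | jar C) = (7/10)(6/9)(5/8)(4/7) = 1/6.
Weighting by the prior gives 1/7 · 5/18 = 5/126, 3/7 · 0 = 0, 3/7 · 1/6 = 1/14; with total 1/9.
So P(jar A | data) = (5/126) / (1/9) = 5/14.

0.357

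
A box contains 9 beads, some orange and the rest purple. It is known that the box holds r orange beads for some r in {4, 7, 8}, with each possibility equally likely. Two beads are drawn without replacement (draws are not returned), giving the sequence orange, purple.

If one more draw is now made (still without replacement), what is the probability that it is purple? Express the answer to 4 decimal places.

0.3197

Compute the likelihood of the observed sequence for each case: P(data | r = 4) = (4/9)(5/8) = 5/18; P(data | r = 7) = (7/9)(2/8) = 7/36; P(data | r = 8) = (8/9)(1/8) = 1/9.
Weighting by the prior gives 1/3 · 5/18 = 5/54, 1/3 · 7/36 = 7/108, 1/3 · 1/9 = 1/27; summing to 7/36.
Dividing through by the total gives posterior P(r = 4 | data) = 10/21, P(r = 7 | data) = 1/3, P(r = 8 | data) = 4/21.
Averaging over the posterior, P(purple next | data) = (4/7)(10/21) + (1/7)(1/3) + (0)(4/21) = 47/147.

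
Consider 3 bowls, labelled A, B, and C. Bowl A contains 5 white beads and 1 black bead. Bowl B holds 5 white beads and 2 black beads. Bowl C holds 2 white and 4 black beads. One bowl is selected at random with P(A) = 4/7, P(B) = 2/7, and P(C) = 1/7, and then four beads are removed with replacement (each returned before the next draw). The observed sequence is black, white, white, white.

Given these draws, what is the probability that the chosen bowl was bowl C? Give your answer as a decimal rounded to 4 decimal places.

Under each hypothesis, the probability of the observed sequence is: P(data | bowl A) = (1/6)(5/6)(5/6)(5/6) = 0.096451; P(data | bowl B) = (2/7)(5/7)(5/7)(5/7) = 0.10412; P(data | bowl C) = (4/6)(2/6)(2/6)(2/6) = 0.024691.
Weighting by the prior gives 4/7 · 0.096451 = 0.055115, 2/7 · 0.10412 = 0.02975, 1/7 · 0.024691 = 0.0035273; summing to 0.088391.
So P(bowl C | data) = (0.0035273) / (0.088391) = 0.039906.

0.0399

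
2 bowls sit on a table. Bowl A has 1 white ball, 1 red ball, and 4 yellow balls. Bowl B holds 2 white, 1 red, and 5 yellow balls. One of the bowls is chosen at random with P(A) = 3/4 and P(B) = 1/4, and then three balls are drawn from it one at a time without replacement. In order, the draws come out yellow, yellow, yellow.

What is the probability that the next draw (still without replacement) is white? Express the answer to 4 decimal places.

0.3486

For each hypothesis, P(data | H) works out to: P(data | bowl A) = (4/6)(3/5)(2/4) = 1/5; P(data | bowl B) = (5/8)(4/7)(3/6) = 5/28.
Multiplying each by its prior: 3/4 · 1/5 = 3/20, 1/4 · 5/28 = 5/112; summing to 109/560.
The posterior is then P(bowl A | data) = 84/109, P(bowl B | data) = 25/109.
So P(white next | data) = Σ P(white next | H) P(H | data) = (1/3)(84/109) + (2/5)(25/109) = 38/109.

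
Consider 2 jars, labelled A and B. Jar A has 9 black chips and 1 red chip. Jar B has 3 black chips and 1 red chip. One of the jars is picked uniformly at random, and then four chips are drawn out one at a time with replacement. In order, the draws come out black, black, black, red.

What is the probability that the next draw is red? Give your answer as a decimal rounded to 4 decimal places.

0.1887

For each hypothesis, P(data | H) works out to: P(data | jar A) = (9/10)(9/10)(9/10)(1/10) = 0.0729; P(data | jar B) = (3/4)(3/4)(3/4)(1/4) = 0.10547.
Weighting by the prior gives 1/2 · 0.0729 = 0.03645, 1/2 · 0.10547 = 0.052734; summing to 0.089184.
Dividing through by the total gives posterior P(jar A | data) = 0.4087, P(jar B | data) = 0.5913.
So P(red next | data) = Σ P(red next | H) P(H | data) = (1/10)(0.4087) + (1/4)(0.5913) = 0.18869.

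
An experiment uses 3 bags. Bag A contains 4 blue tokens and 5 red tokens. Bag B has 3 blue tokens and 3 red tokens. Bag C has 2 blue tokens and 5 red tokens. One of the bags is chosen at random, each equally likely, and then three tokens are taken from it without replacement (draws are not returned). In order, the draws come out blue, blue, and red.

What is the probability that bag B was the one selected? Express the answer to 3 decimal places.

0.474

The likelihood of the observed sequence under each hypothesis: P(data | bag A) = (4/9)(3/8)(5/7) = 5/42; P(data | bag B) = (3/6)(2/5)(3/4) = 3/20; P(data | bag C) = (2/7)(1/6)(5/5) = 1/21.
Multiplying each by its prior: 1/3 · 5/42 = 5/126, 1/3 · 3/20 = 1/20, 1/3 · 1/21 = 1/63; summing to 19/180.
Hence P(bag B | data) = (1/20) / (19/180) = 9/19.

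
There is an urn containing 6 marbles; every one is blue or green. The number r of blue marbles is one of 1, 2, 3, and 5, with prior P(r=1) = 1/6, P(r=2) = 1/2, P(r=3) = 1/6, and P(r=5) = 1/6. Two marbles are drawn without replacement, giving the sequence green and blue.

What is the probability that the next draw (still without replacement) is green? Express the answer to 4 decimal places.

0.6395

For each hypothesis, P(data | H) works out to: P(data | r = 1) = (5/6)(1/5) = 1/6; P(data | r = 2) = (4/6)(2/5) = 4/15; P(data | r = 3) = (3/6)(3/5) = 3/10; P(data | r = 5) = (1/6)(5/5) = 1/6.
Multiplying each by its prior: 1/6 · 1/6 = 1/36, 1/2 · 4/15 = 2/15, 1/6 · 3/10 = 1/20, 1/6 · 1/6 = 1/36; summing to 43/180.
Dividing through by the total gives posterior P(r = 1 | data) = 5/43, P(r = 2 | data) = 24/43, P(r = 3 | data) = 9/43, P(r = 5 | data) = 5/43.
So P(green next | data) = Σ P(green next | H) P(H | data) = (1)(5/43) + (3/4)(24/43) + (1/2)(9/43) + (0)(5/43) = 55/86.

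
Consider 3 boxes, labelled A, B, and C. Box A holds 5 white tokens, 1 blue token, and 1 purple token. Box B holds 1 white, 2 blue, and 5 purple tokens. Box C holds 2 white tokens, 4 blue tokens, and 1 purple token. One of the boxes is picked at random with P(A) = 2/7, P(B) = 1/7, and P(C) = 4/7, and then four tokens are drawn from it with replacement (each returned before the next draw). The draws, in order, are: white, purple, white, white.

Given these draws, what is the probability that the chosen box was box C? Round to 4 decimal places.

0.1123

The likelihood of the observed sequence under each hypothesis: P(data | box A) = (5/7)(1/7)(5/7)(5/7) = 0.052062; P(data | box B) = (1/8)(5/8)(1/8)(1/8) = 0.0012207; P(data | box C) = (2/7)(1/7)(2/7)(2/7) = 0.0033319.
Weighting by the prior gives 2/7 · 0.052062 = 0.014875, 1/7 · 0.0012207 = 0.00017439, 4/7 · 0.0033319 = 0.001904; with total 0.016953.
By Bayes' rule, P(box C | data) = (0.001904) / (0.016953) = 0.11231.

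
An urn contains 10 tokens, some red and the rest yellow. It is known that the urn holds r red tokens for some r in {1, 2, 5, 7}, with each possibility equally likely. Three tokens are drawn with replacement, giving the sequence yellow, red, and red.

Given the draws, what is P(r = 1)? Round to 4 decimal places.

0.0288

Compute the likelihood of the observed sequence for each case: P(data | r = 1) = (9/10)(1/10)(1/10) = 0.009; P(data | r = 2) = (8/10)(2/10)(2/10) = 0.032; P(data | r = 5) = (5/10)(5/10)(5/10) = 0.125; P(data | r = 7) = (3/10)(7/10)(7/10) = 0.147.
Weighting by the prior gives 1/4 · 0.009 = 0.00225, 1/4 · 0.032 = 0.008, 1/4 · 0.125 = 0.03125, 1/4 · 0.147 = 0.03675; these sum to 0.07825.
Hence P(r = 1 | data) = (0.00225) / (0.07825) = 0.028754.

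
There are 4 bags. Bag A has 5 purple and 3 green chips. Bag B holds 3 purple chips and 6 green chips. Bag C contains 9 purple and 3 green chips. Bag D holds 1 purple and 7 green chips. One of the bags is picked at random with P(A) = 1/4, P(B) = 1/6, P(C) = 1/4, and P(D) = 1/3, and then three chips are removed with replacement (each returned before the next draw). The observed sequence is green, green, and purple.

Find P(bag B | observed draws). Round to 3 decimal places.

Compute the likelihood of the observed sequence for each case: P(data | bag A) = (3/8)(3/8)(5/8) = 0.087891; P(data | bag B) = (6/9)(6/9)(3/9) = 0.14815; P(data | bag C) = (3/12)(3/12)(9/12) = 0.046875; P(data | bag D) = (7/8)(7/8)(1/8) = 0.095703.
Weighting by the prior gives 1/4 · 0.087891 = 0.021973, 1/6 · 0.14815 = 0.024691, 1/4 · 0.046875 = 0.011719, 1/3 · 0.095703 = 0.031901; these sum to 0.090284.
By Bayes' rule, P(bag B | data) = (0.024691) / (0.090284) = 0.27349.

0.273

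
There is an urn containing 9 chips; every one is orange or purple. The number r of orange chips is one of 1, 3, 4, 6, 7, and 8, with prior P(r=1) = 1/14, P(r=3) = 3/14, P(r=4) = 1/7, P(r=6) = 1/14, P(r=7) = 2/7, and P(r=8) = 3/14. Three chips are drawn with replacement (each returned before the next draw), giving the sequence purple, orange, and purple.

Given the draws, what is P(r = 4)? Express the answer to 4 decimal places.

For each hypothesis, P(data | H) works out to: P(data | r = 1) = (8/9)(1/9)(8/9) = 0.087791; P(data | r = 3) = (6/9)(3/9)(6/9) = 0.14815; P(data | r = 4) = (5/9)(4/9)(5/9) = 0.13717; P(data | r = 6) = (3/9)(6/9)(3/9) = 0.074074; P(data | r = 7) = (2/9)(7/9)(2/9) = 0.038409; P(data | r = 8) = (1/9)(8/9)(1/9) = 0.010974.
Weighting by the prior gives 1/14 · 0.087791 = 0.0062708, 3/14 · 0.14815 = 0.031746, 1/7 · 0.13717 = 0.019596, 1/14 · 0.074074 = 0.005291, 2/7 · 0.038409 = 0.010974, 3/14 · 0.010974 = 0.0023516; these sum to 0.07623.
Hence P(r = 4 | data) = (0.019596) / (0.07623) = 0.25707.

0.2571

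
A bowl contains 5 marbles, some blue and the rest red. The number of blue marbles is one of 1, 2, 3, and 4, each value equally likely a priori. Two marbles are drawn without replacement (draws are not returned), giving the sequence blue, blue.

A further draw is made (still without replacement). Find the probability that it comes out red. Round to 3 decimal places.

The likelihood of the observed sequence under each hypothesis: P(data | r = 1) = (1/5)(0/4) = 0; P(data | r = 2) = (2/5)(1/4) = 1/10; P(data | r = 3) = (3/5)(2/4) = 3/10; P(data | r = 4) = (4/5)(3/4) = 3/5.
The prior-weighted likelihoods are 1/4 · 0 = 0, 1/4 · 1/10 = 1/40, 1/4 · 3/10 = 3/40, 1/4 · 3/5 = 3/20; with total 1/4.
Normalising, the posterior is P(r = 1 | data) = 0, P(r = 2 | data) = 1/10, P(r = 3 | data) = 3/10, P(r = 4 | data) = 3/5.
Averaging over the posterior, P(red next | data) = (1)(1/10) + (2/3)(3/10) + (1/3)(3/5) = 1/2.

0.500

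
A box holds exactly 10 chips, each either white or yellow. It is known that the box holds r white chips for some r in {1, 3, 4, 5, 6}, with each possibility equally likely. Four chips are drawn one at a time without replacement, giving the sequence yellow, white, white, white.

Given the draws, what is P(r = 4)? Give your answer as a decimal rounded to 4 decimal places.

For each hypothesis, P(data | H) works out to: P(data | r = 1) = (9/10)(1/9)(0/8) = 0; P(data | r = 3) = (7/10)(3/9)(2/8)(1/7) = 1/120; P(data | r = 4) = (6/10)(4/9)(3/8)(2/7) = 1/35; P(data | r = 5) = (5/10)(5/9)(4/8)(3/7) = 5/84; P(data | r = 6) = (4/10)(6/9)(5/8)(4/7) = 2/21.
Weighting by the prior gives 1/5 · 0 = 0, 1/5 · 1/120 = 1/600, 1/5 · 1/35 = 1/175, 1/5 · 5/84 = 1/84, 1/5 · 2/21 = 2/105; with total 23/600.
Hence P(r = 4 | data) = (1/175) / (23/600) = 24/161.

0.1491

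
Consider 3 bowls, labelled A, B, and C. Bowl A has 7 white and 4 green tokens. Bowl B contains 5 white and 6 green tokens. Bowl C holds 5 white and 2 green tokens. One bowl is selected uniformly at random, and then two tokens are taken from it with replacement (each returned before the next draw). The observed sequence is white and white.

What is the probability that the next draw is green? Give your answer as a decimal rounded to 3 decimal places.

0.362

The likelihood of the observed sequence under each hypothesis: P(data | bowl A) = (7/11)(7/11) = 0.40496; P(data | bowl B) = (5/11)(5/11) = 0.20661; P(data | bowl C) = (5/7)(5/7) = 0.5102.
Weighting by the prior gives 1/3 · 0.40496 = 0.13499, 1/3 · 0.20661 = 0.068871, 1/3 · 0.5102 = 0.17007; with total 0.37392.
Dividing through by the total gives posterior P(bowl A | data) = 0.361, P(bowl B | data) = 0.18418, P(bowl C | data) = 0.45482.
Averaging over the posterior, P(green next | data) = (4/11)(0.361) + (6/11)(0.18418) + (2/7)(0.45482) = 0.36168.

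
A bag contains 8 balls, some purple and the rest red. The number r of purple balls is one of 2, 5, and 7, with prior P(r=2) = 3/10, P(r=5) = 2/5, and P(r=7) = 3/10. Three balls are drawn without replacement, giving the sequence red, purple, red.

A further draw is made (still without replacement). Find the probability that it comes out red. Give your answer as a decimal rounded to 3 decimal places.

For each hypothesis, P(data | H) works out to: P(data | r = 2) = (6/8)(2/7)(5/6) = 5/28; P(data | r = 5) = (3/8)(5/7)(2/6) = 5/56; P(data | r = 7) = (1/8)(7/7)(0/6) = 0.
Weighting by the prior gives 3/10 · 5/28 = 3/56, 2/5 · 5/56 = 1/28, 3/10 · 0 = 0; these sum to 5/56.
Dividing through by the total gives posterior P(r = 2 | data) = 3/5, P(r = 5 | data) = 2/5, P(r = 7 | data) = 0.
The predictive probability is P(red next | data) = (4/5)(3/5) + (1/5)(2/5) = 14/25.

0.560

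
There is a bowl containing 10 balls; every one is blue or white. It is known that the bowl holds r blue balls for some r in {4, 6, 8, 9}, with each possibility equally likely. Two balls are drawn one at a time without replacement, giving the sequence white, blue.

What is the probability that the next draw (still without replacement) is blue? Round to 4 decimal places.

The likelihood of the observed sequence under each hypothesis: P(data | r = 4) = (6/10)(4/9) = 4/15; P(data | r = 6) = (4/10)(6/9) = 4/15; P(data | r = 8) = (2/10)(8/9) = 8/45; P(data | r = 9) = (1/10)(9/9) = 1/10.
Multiplying each by its prior: 1/4 · 4/15 = 1/15, 1/4 · 4/15 = 1/15, 1/4 · 8/45 = 2/45, 1/4 · 1/10 = 1/40; with total 73/360.
The posterior is then P(r = 4 | data) = 24/73, P(r = 6 | data) = 24/73, P(r = 8 | data) = 16/73, P(r = 9 | data) = 9/73.
The predictive probability is P(blue next | data) = (3/8)(24/73) + (5/8)(24/73) + (7/8)(16/73) + (1)(9/73) = 47/73.

0.6438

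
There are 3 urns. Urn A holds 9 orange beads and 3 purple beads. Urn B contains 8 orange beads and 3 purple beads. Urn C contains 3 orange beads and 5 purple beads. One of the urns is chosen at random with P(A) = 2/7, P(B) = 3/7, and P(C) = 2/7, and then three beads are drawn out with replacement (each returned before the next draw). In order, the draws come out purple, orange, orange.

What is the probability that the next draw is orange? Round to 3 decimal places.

0.665

Compute the likelihood of the observed sequence for each case: P(data | urn A) = (3/12)(9/12)(9/12) = 0.14062; P(data | urn B) = (3/11)(8/11)(8/11) = 0.14425; P(data | urn C) = (5/8)(3/8)(3/8) = 0.087891.
The prior-weighted likelihoods are 2/7 · 0.14062 = 0.040179, 3/7 · 0.14425 = 0.061822, 2/7 · 0.087891 = 0.025112; with total 0.12711.
Normalising, the posterior is P(urn A | data) = 0.31609, P(urn B | data) = 0.48636, P(urn C | data) = 0.19755.
So P(orange next | data) = Σ P(orange next | H) P(H | data) = (3/4)(0.31609) + (8/11)(0.48636) + (3/8)(0.19755) = 0.66486.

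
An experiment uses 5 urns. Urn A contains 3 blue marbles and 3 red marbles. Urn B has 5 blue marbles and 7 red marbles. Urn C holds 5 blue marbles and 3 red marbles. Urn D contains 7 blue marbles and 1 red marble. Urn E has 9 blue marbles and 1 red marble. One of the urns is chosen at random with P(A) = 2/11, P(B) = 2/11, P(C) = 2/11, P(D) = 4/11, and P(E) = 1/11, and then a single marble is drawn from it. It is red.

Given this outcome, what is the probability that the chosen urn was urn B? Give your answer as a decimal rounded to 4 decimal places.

0.3318

For each hypothesis, P(data | H) works out to: P(data | urn A) = (3/6) = 1/2; P(data | urn B) = (7/12) = 7/12; P(data | urn C) = (3/8) = 3/8; P(data | urn D) = (1/8) = 1/8; P(data | urn E) = (1/10) = 1/10.
Weighting by the prior gives 2/11 · 1/2 = 1/11, 2/11 · 7/12 = 7/66, 2/11 · 3/8 = 3/44, 4/11 · 1/8 = 1/22, 1/11 · 1/10 = 1/110; summing to 211/660.
Hence P(urn B | data) = (7/66) / (211/660) = 70/211.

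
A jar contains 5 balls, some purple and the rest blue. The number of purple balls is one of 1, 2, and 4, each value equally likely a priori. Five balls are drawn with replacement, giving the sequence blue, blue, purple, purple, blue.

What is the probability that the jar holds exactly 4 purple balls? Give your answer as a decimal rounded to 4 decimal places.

0.0851

Compute the likelihood of the observed sequence for each case: P(data | r = 1) = (4/5)(4/5)(1/5)(1/5)(4/5) = 0.02048; P(data | r = 2) = (3/5)(3/5)(2/5)(2/5)(3/5) = 0.03456; P(data | r = 4) = (1/5)(1/5)(4/5)(4/5)(1/5) = 0.00512.
The prior-weighted likelihoods are 1/3 · 0.02048 = 0.0068267, 1/3 · 0.03456 = 0.01152, 1/3 · 0.00512 = 0.0017067; these sum to 0.020053.
So P(r = 4 | data) = (0.0017067) / (0.020053) = 0.085106.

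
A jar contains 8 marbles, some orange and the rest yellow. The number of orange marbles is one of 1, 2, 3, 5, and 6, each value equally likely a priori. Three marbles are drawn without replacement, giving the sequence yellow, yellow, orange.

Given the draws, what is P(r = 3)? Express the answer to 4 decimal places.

Under each hypothesis, the probability of the observed sequence is: P(data | r = 1) = (7/8)(6/7)(1/6) = 1/8; P(data | r = 2) = (6/8)(5/7)(2/6) = 5/28; P(data | r = 3) = (5/8)(4/7)(3/6) = 5/28; P(data | r = 5) = (3/8)(2/7)(5/6) = 5/56; P(data | r = 6) = (2/8)(1/7)(6/6) = 1/28.
The prior-weighted likelihoods are 1/5 · 1/8 = 1/40, 1/5 · 5/28 = 1/28, 1/5 · 5/28 = 1/28, 1/5 · 5/56 = 1/56, 1/5 · 1/28 = 1/140; with total 17/140.
Therefore the posterior P(r = 3 | data) = (1/28) / (17/140) = 5/17.

0.2941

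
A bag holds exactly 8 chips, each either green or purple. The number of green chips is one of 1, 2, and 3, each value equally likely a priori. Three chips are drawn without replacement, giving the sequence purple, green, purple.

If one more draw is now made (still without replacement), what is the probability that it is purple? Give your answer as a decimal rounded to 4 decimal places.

Under each hypothesis, the probability of the observed sequence is: P(data | r = 1) = (7/8)(1/7)(6/6) = 1/8; P(data | r = 2) = (6/8)(2/7)(5/6) = 5/28; P(data | r = 3) = (5/8)(3/7)(4/6) = 5/28.
The prior-weighted likelihoods are 1/3 · 1/8 = 1/24, 1/3 · 5/28 = 5/84, 1/3 · 5/28 = 5/84; these sum to 9/56.
Normalising, the posterior is P(r = 1 | data) = 7/27, P(r = 2 | data) = 10/27, P(r = 3 | data) = 10/27.
Averaging over the posterior, P(purple next | data) = (1)(7/27) + (4/5)(10/27) + (3/5)(10/27) = 7/9.

0.7778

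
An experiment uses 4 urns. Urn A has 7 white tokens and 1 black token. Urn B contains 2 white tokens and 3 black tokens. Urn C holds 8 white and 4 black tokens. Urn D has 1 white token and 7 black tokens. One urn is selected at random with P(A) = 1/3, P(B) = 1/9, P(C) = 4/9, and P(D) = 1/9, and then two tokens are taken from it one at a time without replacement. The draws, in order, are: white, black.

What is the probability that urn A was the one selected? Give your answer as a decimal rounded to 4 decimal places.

0.2119

Under each hypothesis, the probability of the observed sequence is: P(data | urn A) = (7/8)(1/7) = 0.125; P(data | urn B) = (2/5)(3/4) = 0.3; P(data | urn C) = (8/12)(4/11) = 0.24242; P(data | urn D) = (1/8)(7/7) = 0.125.
Multiplying each by its prior: 1/3 · 0.125 = 0.041667, 1/9 · 0.3 = 0.033333, 4/9 · 0.24242 = 0.10774, 1/9 · 0.125 = 0.013889; with total 0.19663.
Therefore the posterior P(urn A | data) = (0.041667) / (0.19663) = 0.2119.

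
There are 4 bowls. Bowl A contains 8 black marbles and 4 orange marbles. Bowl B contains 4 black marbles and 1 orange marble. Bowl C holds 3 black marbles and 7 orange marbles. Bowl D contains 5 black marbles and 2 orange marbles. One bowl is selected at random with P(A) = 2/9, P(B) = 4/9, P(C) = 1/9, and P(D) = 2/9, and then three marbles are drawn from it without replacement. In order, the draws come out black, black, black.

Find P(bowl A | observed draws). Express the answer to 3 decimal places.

0.189

Compute the likelihood of the observed sequence for each case: P(data | bowl A) = (8/12)(7/11)(6/10) = 0.25455; P(data | bowl B) = (4/5)(3/4)(2/3) = 0.4; P(data | bowl C) = (3/10)(2/9)(1/8) = 0.0083333; P(data | bowl D) = (5/7)(4/6)(3/5) = 0.28571.
Weighting by the prior gives 2/9 · 0.25455 = 0.056566, 4/9 · 0.4 = 0.17778, 1/9 · 0.0083333 = 0.00092593, 2/9 · 0.28571 = 0.063492; with total 0.29876.
Hence P(bowl A | data) = (0.056566) / (0.29876) = 0.18933.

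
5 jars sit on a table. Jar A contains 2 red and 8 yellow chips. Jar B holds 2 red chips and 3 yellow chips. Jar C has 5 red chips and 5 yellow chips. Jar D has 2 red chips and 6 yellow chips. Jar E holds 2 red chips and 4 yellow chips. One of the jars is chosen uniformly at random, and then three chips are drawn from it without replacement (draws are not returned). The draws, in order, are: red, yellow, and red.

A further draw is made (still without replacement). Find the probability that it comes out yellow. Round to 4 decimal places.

0.8362

Compute the likelihood of the observed sequence for each case: P(data | jar A) = (2/10)(8/9)(1/8) = 0.022222; P(data | jar B) = (2/5)(3/4)(1/3) = 0.1; P(data | jar C) = (5/10)(5/9)(4/8) = 0.13889; P(data | jar D) = (2/8)(6/7)(1/6) = 0.035714; P(data | jar E) = (2/6)(4/5)(1/4) = 0.066667.
The prior-weighted likelihoods are 1/5 · 0.022222 = 0.0044444, 1/5 · 0.1 = 0.02, 1/5 · 0.13889 = 0.027778, 1/5 · 0.035714 = 0.0071429, 1/5 · 0.066667 = 0.013333; with total 0.072698.
The posterior is then P(jar A | data) = 0.061135, P(jar B | data) = 0.27511, P(jar C | data) = 0.3821, P(jar D | data) = 0.098253, P(jar E | data) = 0.18341.
The predictive probability is P(yellow next | data) = (1)(0.061135) + (1)(0.27511) + (4/7)(0.3821) + (1)(0.098253) + (1)(0.18341) = 0.83624.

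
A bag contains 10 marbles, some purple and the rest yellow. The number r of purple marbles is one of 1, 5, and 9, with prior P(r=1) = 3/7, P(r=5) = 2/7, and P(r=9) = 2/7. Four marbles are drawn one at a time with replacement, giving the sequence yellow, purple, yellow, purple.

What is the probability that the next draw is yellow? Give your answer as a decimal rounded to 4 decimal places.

Under each hypothesis, the probability of the observed sequence is: P(data | r = 1) = (9/10)(1/10)(9/10)(1/10) = 0.0081; P(data | r = 5) = (5/10)(5/10)(5/10)(5/10) = 0.0625; P(data | r = 9) = (1/10)(9/10)(1/10)(9/10) = 0.0081.
Multiplying each by its prior: 3/7 · 0.0081 = 0.0034714, 2/7 · 0.0625 = 0.017857, 2/7 · 0.0081 = 0.0023143; with total 0.023643.
Dividing through by the total gives posterior P(r = 1 | data) = 0.14683, P(r = 5 | data) = 0.75529, P(r = 9 | data) = 0.097885.
Averaging over the posterior, P(yellow next | data) = (9/10)(0.14683) + (1/2)(0.75529) + (1/10)(0.097885) = 0.51958.

0.5196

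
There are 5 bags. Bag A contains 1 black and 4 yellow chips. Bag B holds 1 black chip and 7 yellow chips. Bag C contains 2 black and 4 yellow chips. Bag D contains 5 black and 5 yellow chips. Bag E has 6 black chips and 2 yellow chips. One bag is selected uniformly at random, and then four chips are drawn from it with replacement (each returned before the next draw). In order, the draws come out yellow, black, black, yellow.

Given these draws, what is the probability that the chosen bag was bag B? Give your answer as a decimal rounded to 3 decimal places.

0.065

For each hypothesis, P(data | H) works out to: P(data | bag A) = (4/5)(1/5)(1/5)(4/5) = 0.0256; P(data | bag B) = (7/8)(1/8)(1/8)(7/8) = 0.011963; P(data | bag C) = (4/6)(2/6)(2/6)(4/6) = 0.049383; P(data | bag D) = (5/10)(5/10)(5/10)(5/10) = 0.0625; P(data | bag E) = (2/8)(6/8)(6/8)(2/8) = 0.035156.
Multiplying each by its prior: 1/5 · 0.0256 = 0.00512, 1/5 · 0.011963 = 0.0023926, 1/5 · 0.049383 = 0.0098765, 1/5 · 0.0625 = 0.0125, 1/5 · 0.035156 = 0.0070313; these sum to 0.03692.
Therefore the posterior P(bag B | data) = (0.0023926) / (0.03692) = 0.064804.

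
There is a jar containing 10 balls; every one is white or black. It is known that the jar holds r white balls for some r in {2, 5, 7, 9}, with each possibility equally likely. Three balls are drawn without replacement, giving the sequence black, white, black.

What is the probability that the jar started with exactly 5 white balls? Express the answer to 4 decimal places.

Compute the likelihood of the observed sequence for each case: P(data | r = 2) = (8/10)(2/9)(7/8) = 0.15556; P(data | r = 5) = (5/10)(5/9)(4/8) = 0.13889; P(data | r = 7) = (3/10)(7/9)(2/8) = 0.058333; P(data | r = 9) = (1/10)(9/9)(0/8) = 0.
The prior-weighted likelihoods are 1/4 · 0.15556 = 0.038889, 1/4 · 0.13889 = 0.034722, 1/4 · 0.058333 = 0.014583, 1/4 · 0 = 0; with total 0.088194.
Hence P(r = 5 | data) = (0.034722) / (0.088194) = 0.3937.

0.3937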